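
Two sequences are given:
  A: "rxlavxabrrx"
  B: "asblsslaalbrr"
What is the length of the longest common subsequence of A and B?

6

A longest common subsequence is laabrr (length 6); the LCS DP confirms no longer common subsequence exists.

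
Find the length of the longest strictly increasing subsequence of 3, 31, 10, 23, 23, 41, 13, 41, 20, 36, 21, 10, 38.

6

Let dp[i] be the longest increasing subsequence ending at position i. Then dp = [1, 2, 2, 3, 3, 4, 3, 4, 4, 5, 5, 2, 6].
The maximum is 6; one witness is 3, 10, 13, 20, 36, 38 at positions 1,3,7,9,10,13.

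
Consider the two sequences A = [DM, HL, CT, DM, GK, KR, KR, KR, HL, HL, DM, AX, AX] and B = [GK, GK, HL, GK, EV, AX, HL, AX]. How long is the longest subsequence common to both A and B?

4

Backtracking the LCS table gives one alignment: HL (A2,B3) → GK (A5,B4) → HL (A10,B7) → AX (A13,B8).
So the longest common subsequence has length 4.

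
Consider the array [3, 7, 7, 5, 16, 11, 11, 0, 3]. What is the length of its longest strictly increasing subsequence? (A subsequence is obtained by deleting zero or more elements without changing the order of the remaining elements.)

One longest increasing subsequence is 3, 7, 16 (positions 1,2,5), of length 3; no longer one exists.

3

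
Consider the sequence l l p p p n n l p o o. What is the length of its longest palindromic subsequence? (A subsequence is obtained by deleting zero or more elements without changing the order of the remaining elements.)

One longest palindromic subsequence is lpppl (positions 2,3,4,5,8); it reads the same forward and backward, and the interval DP gives dp[1][11] = 5.

5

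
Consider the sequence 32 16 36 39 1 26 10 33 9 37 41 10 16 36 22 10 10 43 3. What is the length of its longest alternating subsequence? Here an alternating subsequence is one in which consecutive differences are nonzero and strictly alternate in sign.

14

A longest alternating subsequence is 32, 16, 36, 1, 26, 10, 33, 9, 37, 10, 36, 22, 43, 3 (positions 1,2,3,5,6,7,8,9,10,12,14,15,18,19); its 13 consecutive differences strictly alternate in sign, and length 14 is optimal.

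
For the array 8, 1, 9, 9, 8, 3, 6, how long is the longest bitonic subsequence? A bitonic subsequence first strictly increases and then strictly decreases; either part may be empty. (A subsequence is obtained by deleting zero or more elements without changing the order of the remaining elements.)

4

One longest bitonic subsequence is 8, 9, 8, 6 (positions 1,3,5,7): it rises to 9 then falls. Length 4 is optimal.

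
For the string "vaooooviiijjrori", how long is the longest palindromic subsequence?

One longest palindromic subsequence is voooov (positions 1,3,4,5,6,7); it reads the same forward and backward, and the interval DP gives dp[1][16] = 6.

6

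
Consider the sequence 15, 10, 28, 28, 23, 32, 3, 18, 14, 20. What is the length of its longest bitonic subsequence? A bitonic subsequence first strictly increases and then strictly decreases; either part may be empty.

5

One longest bitonic subsequence is 15, 28, 23, 18, 14 (positions 1,3,5,8,9): it rises to 28 then falls. Length 5 is optimal.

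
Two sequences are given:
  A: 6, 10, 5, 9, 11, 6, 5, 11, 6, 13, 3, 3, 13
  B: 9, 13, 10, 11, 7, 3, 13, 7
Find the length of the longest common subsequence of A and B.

4

A longest common subsequence is 10, 11, 3, 13 (length 4); the LCS DP confirms no longer common subsequence exists.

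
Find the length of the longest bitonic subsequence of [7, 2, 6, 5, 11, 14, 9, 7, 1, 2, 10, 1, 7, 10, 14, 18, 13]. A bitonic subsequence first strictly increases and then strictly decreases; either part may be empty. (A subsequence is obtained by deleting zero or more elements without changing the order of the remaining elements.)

One longest bitonic subsequence is 2, 6, 11, 14, 9, 7, 2, 1 (positions 2,3,5,6,7,8,10,12): it rises to 14 then falls. Length 8 is optimal.

8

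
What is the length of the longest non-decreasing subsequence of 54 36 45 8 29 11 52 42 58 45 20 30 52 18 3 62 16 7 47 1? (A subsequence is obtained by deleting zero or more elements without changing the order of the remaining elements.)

6

One longest non-decreasing subsequence is 8, 29, 42, 45, 52, 62 (positions 4,5,8,10,13,16), of length 6; no longer one exists.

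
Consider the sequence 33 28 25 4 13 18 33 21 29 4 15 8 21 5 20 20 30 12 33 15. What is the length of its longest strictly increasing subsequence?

Let dp[i] be the longest increasing subsequence ending at position i. Then dp = [1, 1, 1, 1, 2, 3, 4, 4, 5, 1, 3, 2, 4, 2, 4, 4, 6, 3, 7, 4].
The maximum is 7; one witness is 4, 13, 18, 21, 29, 30, 33 at positions 4,5,6,8,9,17,19.

7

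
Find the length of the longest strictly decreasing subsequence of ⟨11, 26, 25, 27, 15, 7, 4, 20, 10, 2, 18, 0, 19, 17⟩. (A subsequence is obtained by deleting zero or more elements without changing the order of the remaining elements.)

Scanning left to right, the best length ending at each element is: 11→1, 26→1, 25→2, 27→1, 15→3, 7→4, 4→5, 20→3, 10→4, 2→6, 18→4, 0→7, 19→4, 17→5.
So the longest decreasing subsequence has length 7, e.g. 26, 25, 15, 7, 4, 2, 0.

7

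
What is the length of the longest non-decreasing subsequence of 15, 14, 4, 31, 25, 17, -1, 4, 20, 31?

4

One longest non-decreasing subsequence is 15, 17, 20, 31 (positions 1,6,9,10), of length 4; no longer one exists.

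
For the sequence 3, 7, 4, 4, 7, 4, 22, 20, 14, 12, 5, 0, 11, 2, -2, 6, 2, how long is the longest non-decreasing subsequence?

Let dp[i] be the longest non-decreasing subsequence ending at position i. Then dp = [1, 2, 2, 3, 4, 4, 5, 5, 5, 5, 5, 1, 6, 2, 1, 6, 3].
The maximum is 6; one witness is 3, 4, 4, 4, 5, 11 at positions 1,3,4,6,11,13.

6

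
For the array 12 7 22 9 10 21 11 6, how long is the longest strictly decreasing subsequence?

One longest decreasing subsequence is 22, 21, 11, 6 (positions 3,6,7,8), of length 4; no longer one exists.

4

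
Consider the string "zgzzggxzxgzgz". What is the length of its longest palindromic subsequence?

One longest palindromic subsequence is zgzgxzxgzgz (positions 1,2,3,5,7,8,9,10,11,12,13); it reads the same forward and backward, and the interval DP gives dp[1][13] = 11.

11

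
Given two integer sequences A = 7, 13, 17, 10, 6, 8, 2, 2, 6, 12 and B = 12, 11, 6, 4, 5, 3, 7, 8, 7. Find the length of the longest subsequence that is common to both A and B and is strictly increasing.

2

For each value that appears in both, track the longest common increasing run ending there.
The best achievable length is 2; one witness is 6, 8 (A-positions 5,6, B-positions 3,8).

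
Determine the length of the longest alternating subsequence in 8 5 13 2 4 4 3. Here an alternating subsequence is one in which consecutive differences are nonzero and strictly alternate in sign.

6

A longest alternating subsequence is 8, 5, 13, 2, 4, 3 (positions 1,2,3,4,5,7); its 5 consecutive differences strictly alternate in sign, and length 6 is optimal.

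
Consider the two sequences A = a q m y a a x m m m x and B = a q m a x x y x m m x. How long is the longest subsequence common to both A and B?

8

Backtracking the LCS table gives one alignment: a (A1,B1) → q (A2,B2) → m (A3,B3) → y (A4,B7) → x (A7,B8) → m (A9,B9) → m (A10,B10) → x (A11,B11).
So the longest common subsequence has length 8.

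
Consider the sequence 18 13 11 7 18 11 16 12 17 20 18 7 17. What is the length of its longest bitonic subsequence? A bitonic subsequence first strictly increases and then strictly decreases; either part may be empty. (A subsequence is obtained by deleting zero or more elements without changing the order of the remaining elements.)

7

Let inc[i] be the LIS ending at i and dec[i] the longest strictly decreasing subsequence starting at i. inc = [1, 1, 1, 1, 2, 2, 3, 3, 4, 5, 5, 1, 4], dec = [4, 3, 2, 1, 4, 2, 3, 2, 2, 3, 2, 1, 1].
max_i inc[i]+dec[i]−1 = 7, with one witness 7, 11, 16, 17, 20, 18, 17.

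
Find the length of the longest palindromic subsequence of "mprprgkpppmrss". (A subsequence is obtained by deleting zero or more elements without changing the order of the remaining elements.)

7

Using dp[i][j] = 2 + dp[i+1][j−1] if the ends match, else max(dp[i+1][j], dp[i][j−1]):
dp[1][14] = 7. A witness is mpppppm at positions 1,2,4,8,9,10,11.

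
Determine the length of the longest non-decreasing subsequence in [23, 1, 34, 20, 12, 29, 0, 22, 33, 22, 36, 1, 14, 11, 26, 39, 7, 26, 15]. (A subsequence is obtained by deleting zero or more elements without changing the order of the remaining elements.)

One longest non-decreasing subsequence is 1, 20, 29, 33, 36, 39 (positions 2,4,6,9,11,16), of length 6; no longer one exists.

6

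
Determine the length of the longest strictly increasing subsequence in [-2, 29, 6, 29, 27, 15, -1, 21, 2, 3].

One longest increasing subsequence is -2, 6, 15, 21 (positions 1,3,6,8), of length 4; no longer one exists.

4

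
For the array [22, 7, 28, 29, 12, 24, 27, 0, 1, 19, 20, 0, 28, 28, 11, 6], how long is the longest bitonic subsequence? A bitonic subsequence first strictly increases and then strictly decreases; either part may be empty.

7

One longest bitonic subsequence is 22, 28, 29, 27, 20, 11, 6 (positions 1,3,4,7,11,15,16): it rises to 29 then falls. Length 7 is optimal.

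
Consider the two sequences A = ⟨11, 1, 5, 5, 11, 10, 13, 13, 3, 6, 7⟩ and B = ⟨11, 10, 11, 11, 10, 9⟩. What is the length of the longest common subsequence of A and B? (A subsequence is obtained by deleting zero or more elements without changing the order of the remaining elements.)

3

A longest common subsequence is 11, 11, 10 (length 3); the LCS DP confirms no longer common subsequence exists.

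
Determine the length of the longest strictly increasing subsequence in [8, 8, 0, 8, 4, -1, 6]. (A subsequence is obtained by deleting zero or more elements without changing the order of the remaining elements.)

3

Scanning left to right, the best length ending at each element is: 8→1, 8→1, 0→1, 8→2, 4→2, -1→1, 6→3.
So the longest increasing subsequence has length 3, e.g. 0, 4, 6.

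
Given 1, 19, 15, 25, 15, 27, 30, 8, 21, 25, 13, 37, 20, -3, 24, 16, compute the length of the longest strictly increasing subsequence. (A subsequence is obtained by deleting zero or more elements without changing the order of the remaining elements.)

6

Let dp[i] be the longest increasing subsequence ending at position i. Then dp = [1, 2, 2, 3, 2, 4, 5, 2, 3, 4, 3, 6, 4, 1, 5, 4].
The maximum is 6; one witness is 1, 19, 25, 27, 30, 37 at positions 1,2,4,6,7,12.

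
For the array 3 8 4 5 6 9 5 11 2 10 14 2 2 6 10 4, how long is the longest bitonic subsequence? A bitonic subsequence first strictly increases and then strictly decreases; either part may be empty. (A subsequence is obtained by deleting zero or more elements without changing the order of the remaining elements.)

Let inc[i] be the LIS ending at i and dec[i] the longest strictly decreasing subsequence starting at i. inc = [1, 2, 2, 3, 4, 5, 3, 6, 1, 6, 7, 1, 1, 4, 6, 2], dec = [2, 4, 2, 2, 3, 3, 2, 4, 1, 3, 3, 1, 1, 2, 2, 1].
max_i inc[i]+dec[i]−1 = 9, with one witness 3, 4, 5, 6, 9, 11, 10, 6, 4.

9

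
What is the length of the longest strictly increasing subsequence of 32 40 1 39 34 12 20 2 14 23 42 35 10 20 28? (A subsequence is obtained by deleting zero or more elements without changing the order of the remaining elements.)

5

One longest increasing subsequence is 1, 12, 20, 23, 42 (positions 3,6,7,10,11), of length 5; no longer one exists.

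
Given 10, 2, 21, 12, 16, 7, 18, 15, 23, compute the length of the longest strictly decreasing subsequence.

Let dp[i] be the longest decreasing subsequence ending at position i. Then dp = [1, 2, 1, 2, 2, 3, 2, 3, 1].
The maximum is 3; one witness is 21, 12, 7 at positions 3,4,6.

3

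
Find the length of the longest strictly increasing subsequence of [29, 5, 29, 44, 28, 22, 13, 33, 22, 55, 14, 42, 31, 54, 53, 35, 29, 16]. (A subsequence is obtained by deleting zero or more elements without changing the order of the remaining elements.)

One longest increasing subsequence is 5, 29, 33, 42, 54 (positions 2,3,8,12,14), of length 5; no longer one exists.

5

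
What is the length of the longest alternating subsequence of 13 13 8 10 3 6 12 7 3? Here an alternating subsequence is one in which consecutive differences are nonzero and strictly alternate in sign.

A longest alternating subsequence is 13, 8, 10, 3, 12, 7 (positions 1,3,4,5,7,8); its 5 consecutive differences strictly alternate in sign, and length 6 is optimal.

6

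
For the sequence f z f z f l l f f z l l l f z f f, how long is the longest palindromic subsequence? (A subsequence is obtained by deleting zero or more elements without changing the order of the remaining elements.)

Using dp[i][j] = 2 + dp[i+1][j−1] if the ends match, else max(dp[i+1][j], dp[i][j−1]):
dp[1][17] = 14. A witness is ffzfllffllfzff at positions 1,3,4,5,6,7,8,9,12,13,14,15,16,17.

14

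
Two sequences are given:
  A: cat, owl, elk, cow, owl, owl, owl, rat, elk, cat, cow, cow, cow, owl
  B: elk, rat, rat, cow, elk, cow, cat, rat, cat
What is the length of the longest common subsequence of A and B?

A longest common subsequence is elk, cow, rat, cat (length 4); the LCS DP confirms no longer common subsequence exists.

4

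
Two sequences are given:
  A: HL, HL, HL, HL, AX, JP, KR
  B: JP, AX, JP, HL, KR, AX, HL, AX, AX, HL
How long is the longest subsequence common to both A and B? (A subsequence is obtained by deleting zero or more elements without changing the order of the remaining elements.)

A longest common subsequence is HL, HL, HL (length 3); the LCS DP confirms no longer common subsequence exists.

3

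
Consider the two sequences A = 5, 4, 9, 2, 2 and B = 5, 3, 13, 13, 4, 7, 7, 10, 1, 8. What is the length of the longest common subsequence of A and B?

A longest common subsequence is 5, 4 (length 2); the LCS DP confirms no longer common subsequence exists.

2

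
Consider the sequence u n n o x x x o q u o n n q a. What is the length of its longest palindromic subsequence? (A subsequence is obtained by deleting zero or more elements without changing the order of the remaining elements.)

9

Using dp[i][j] = 2 + dp[i+1][j−1] if the ends match, else max(dp[i+1][j], dp[i][j−1]):
dp[1][15] = 9. A witness is nnoxxxonn at positions 2,3,4,5,6,7,11,12,13.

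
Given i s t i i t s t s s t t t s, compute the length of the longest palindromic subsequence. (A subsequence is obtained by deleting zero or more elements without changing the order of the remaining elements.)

10

Using dp[i][j] = 2 + dp[i+1][j−1] if the ends match, else max(dp[i+1][j], dp[i][j−1]):
dp[1][14] = 10. A witness is stttssttts at positions 2,3,6,8,9,10,11,12,13,14.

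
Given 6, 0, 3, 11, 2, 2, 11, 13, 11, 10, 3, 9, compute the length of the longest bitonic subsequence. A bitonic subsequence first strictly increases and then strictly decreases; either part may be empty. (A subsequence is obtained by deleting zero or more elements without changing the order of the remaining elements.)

Let inc[i] be the LIS ending at i and dec[i] the longest strictly decreasing subsequence starting at i. inc = [1, 1, 2, 3, 2, 2, 3, 4, 3, 3, 3, 4], dec = [3, 1, 2, 3, 1, 1, 3, 4, 3, 2, 1, 1].
max_i inc[i]+dec[i]−1 = 7, with one witness 0, 3, 11, 13, 11, 10, 9.

7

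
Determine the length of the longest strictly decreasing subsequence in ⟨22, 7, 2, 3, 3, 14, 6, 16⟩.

Let dp[i] be the longest decreasing subsequence ending at position i. Then dp = [1, 2, 3, 3, 3, 2, 3, 2].
The maximum is 3; one witness is 22, 7, 2 at positions 1,2,3.

3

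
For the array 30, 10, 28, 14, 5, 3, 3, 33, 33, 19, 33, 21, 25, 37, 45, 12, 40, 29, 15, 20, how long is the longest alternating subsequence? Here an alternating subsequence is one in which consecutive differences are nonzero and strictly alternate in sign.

Track the best alternating length ending on an up-step vs a down-step at each position: up/down = 1/1, 1/2, 3/2, 3/4, 1/4, 1/4, 1/4, 5/1, 5/1, 5/6, 7/1, 7/8, 9/8, 9/1, 9/1, 5/10, 11/10, 11/12, 11/12, 13/12.
The maximum over both is 13; one such subsequence is 30, 10, 28, 14, 33, 19, 33, 21, 25, 12, 40, 15, 20.

13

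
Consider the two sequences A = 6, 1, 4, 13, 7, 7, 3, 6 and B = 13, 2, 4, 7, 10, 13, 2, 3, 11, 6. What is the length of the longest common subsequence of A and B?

4

A longest common subsequence is 4, 13, 3, 6 (length 4); the LCS DP confirms no longer common subsequence exists.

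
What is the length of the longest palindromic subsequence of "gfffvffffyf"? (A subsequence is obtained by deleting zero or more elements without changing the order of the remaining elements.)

One longest palindromic subsequence is ffffffff (positions 2,3,4,6,7,8,9,11); it reads the same forward and backward, and the interval DP gives dp[1][11] = 8.

8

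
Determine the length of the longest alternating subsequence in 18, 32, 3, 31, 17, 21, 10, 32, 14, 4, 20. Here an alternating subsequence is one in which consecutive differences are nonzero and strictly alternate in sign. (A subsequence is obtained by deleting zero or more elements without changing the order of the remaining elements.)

Track the best alternating length ending on an up-step vs a down-step at each position: up/down = 1/1, 2/1, 1/3, 4/3, 4/5, 6/5, 4/7, 8/1, 8/9, 4/9, 10/9.
The maximum over both is 10; one such subsequence is 18, 32, 3, 31, 17, 21, 10, 32, 14, 20.

10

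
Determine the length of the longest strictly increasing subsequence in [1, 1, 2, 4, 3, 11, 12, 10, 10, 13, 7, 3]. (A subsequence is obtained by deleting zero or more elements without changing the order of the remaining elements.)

6

Scanning left to right, the best length ending at each element is: 1→1, 1→1, 2→2, 4→3, 3→3, 11→4, 12→5, 10→4, 10→4, 13→6, 7→4, 3→3.
So the longest increasing subsequence has length 6, e.g. 1, 2, 4, 11, 12, 13.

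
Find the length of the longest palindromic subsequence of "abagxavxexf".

3

Using dp[i][j] = 2 + dp[i+1][j−1] if the ends match, else max(dp[i+1][j], dp[i][j−1]):
dp[1][11] = 3. A witness is xex at positions 8,9,10.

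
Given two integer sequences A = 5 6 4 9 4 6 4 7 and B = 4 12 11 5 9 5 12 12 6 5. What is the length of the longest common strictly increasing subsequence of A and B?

2

For each value that appears in both, track the longest common increasing run ending there.
The best achievable length is 2; one witness is 4, 9 (A-positions 3,4, B-positions 1,5).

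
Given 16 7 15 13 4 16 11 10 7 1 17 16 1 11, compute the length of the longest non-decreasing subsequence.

One longest non-decreasing subsequence is 7, 15, 16, 17 (positions 2,3,6,11), of length 4; no longer one exists.

4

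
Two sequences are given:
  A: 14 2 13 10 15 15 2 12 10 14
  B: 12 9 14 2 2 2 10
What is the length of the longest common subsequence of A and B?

Backtracking the LCS table gives one alignment: 14 (A1,B3) → 2 (A2,B5) → 2 (A7,B6) → 10 (A9,B7).
So the longest common subsequence has length 4.

4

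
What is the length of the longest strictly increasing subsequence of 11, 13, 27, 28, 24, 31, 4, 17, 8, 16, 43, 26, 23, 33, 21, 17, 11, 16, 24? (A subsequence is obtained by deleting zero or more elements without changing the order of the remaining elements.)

One longest increasing subsequence is 11, 13, 27, 28, 31, 43 (positions 1,2,3,4,6,11), of length 6; no longer one exists.

6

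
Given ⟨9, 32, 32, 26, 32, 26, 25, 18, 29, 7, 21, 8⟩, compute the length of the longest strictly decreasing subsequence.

5

Scanning left to right, the best length ending at each element is: 9→1, 32→1, 32→1, 26→2, 32→1, 26→2, 25→3, 18→4, 29→2, 7→5, 21→4, 8→5.
So the longest decreasing subsequence has length 5, e.g. 32, 26, 25, 18, 7.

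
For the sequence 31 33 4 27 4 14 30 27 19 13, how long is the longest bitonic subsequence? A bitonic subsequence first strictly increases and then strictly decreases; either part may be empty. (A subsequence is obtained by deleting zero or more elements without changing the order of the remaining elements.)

6

One longest bitonic subsequence is 31, 33, 30, 27, 19, 13 (positions 1,2,7,8,9,10): it rises to 33 then falls. Length 6 is optimal.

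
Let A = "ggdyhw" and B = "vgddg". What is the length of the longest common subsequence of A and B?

A longest common subsequence is gg (length 2); the LCS DP confirms no longer common subsequence exists.

2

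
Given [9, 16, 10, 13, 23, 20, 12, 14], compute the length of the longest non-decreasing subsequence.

Scanning left to right, the best length ending at each element is: 9→1, 16→2, 10→2, 13→3, 23→4, 20→4, 12→3, 14→4.
So the longest non-decreasing subsequence has length 4, e.g. 9, 10, 13, 23.

4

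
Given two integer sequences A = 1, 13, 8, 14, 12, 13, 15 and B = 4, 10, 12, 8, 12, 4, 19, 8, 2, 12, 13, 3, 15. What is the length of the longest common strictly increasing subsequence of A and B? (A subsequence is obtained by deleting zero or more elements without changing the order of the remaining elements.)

For each value that appears in both, track the longest common increasing run ending there.
The best achievable length is 4; one witness is 8, 12, 13, 15 (A-positions 3,5,6,7, B-positions 4,5,11,13).

4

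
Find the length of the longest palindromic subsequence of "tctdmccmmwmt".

6

Using dp[i][j] = 2 + dp[i+1][j−1] if the ends match, else max(dp[i+1][j], dp[i][j−1]):
dp[1][12] = 6. A witness is tmmmmt at positions 1,5,8,9,11,12.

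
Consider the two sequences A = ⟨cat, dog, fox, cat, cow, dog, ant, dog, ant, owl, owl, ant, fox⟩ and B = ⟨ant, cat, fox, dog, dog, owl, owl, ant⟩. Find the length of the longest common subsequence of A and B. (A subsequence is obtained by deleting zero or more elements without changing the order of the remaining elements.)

Backtracking the LCS table gives one alignment: cat (A1,B2) → fox (A3,B3) → dog (A6,B4) → dog (A8,B5) → owl (A10,B6) → owl (A11,B7) → ant (A12,B8).
So the longest common subsequence has length 7.

7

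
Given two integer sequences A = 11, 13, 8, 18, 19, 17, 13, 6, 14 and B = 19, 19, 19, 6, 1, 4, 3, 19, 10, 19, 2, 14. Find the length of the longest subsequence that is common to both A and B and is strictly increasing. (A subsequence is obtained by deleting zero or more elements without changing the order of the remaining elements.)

For each value that appears in both, track the longest common increasing run ending there.
The best achievable length is 2; one witness is 6, 14 (A-positions 8,9, B-positions 4,12).

2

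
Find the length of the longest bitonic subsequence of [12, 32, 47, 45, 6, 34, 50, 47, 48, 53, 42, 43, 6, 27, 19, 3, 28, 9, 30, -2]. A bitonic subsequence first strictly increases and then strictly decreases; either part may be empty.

11

Let inc[i] be the LIS ending at i and dec[i] the longest strictly decreasing subsequence starting at i. inc = [1, 2, 3, 3, 1, 3, 4, 4, 5, 6, 4, 5, 1, 2, 2, 1, 3, 2, 4, 1], dec = [4, 5, 7, 6, 3, 5, 7, 6, 6, 6, 5, 5, 3, 4, 3, 2, 3, 2, 2, 1].
max_i inc[i]+dec[i]−1 = 11, with one witness 12, 32, 45, 47, 48, 53, 43, 27, 19, 9, -2.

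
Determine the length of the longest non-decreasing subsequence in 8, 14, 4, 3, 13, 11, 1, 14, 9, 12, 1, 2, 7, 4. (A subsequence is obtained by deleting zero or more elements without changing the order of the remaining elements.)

Let dp[i] be the longest non-decreasing subsequence ending at position i. Then dp = [1, 2, 1, 1, 2, 2, 1, 3, 2, 3, 2, 3, 4, 4].
The maximum is 4; one witness is 1, 1, 2, 7 at positions 7,11,12,13.

4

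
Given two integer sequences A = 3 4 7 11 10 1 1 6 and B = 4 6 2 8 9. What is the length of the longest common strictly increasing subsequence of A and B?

2

A longest common strictly increasing subsequence is 4, 6 (length 2); it appears in order in both A and B, and no longer such subsequence exists.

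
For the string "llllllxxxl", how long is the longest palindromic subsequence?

One longest palindromic subsequence is lllllll (positions 1,2,3,4,5,6,10); it reads the same forward and backward, and the interval DP gives dp[1][10] = 7.

7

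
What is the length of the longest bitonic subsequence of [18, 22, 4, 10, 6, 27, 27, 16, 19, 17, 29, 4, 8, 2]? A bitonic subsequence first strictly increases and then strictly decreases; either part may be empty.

7

One longest bitonic subsequence is 18, 22, 27, 19, 17, 8, 2 (positions 1,2,6,9,10,13,14): it rises to 27 then falls. Length 7 is optimal.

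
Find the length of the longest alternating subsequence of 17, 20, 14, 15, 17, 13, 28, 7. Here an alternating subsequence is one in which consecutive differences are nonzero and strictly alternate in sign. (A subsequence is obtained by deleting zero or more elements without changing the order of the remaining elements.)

7

Track the best alternating length ending on an up-step vs a down-step at each position: up/down = 1/1, 2/1, 1/3, 4/3, 4/3, 1/5, 6/1, 1/7.
The maximum over both is 7; one such subsequence is 17, 20, 14, 15, 13, 28, 7.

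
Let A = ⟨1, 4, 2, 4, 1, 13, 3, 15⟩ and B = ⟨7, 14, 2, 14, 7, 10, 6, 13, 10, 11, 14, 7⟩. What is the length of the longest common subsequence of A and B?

2

A longest common subsequence is 2, 13 (length 2); the LCS DP confirms no longer common subsequence exists.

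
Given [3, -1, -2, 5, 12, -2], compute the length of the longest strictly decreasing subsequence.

3

One longest decreasing subsequence is 3, -1, -2 (positions 1,2,3), of length 3; no longer one exists.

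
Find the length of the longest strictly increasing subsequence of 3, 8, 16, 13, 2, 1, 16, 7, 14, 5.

4

Scanning left to right, the best length ending at each element is: 3→1, 8→2, 16→3, 13→3, 2→1, 1→1, 16→4, 7→2, 14→4, 5→2.
So the longest increasing subsequence has length 4, e.g. 3, 8, 13, 16.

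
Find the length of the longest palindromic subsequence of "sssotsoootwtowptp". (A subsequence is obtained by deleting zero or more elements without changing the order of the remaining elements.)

One longest palindromic subsequence is totwtot (positions 5,9,10,11,12,13,16); it reads the same forward and backward, and the interval DP gives dp[1][17] = 7.

7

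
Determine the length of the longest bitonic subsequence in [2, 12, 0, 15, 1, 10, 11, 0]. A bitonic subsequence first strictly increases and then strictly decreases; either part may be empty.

5

Let inc[i] be the LIS ending at i and dec[i] the longest strictly decreasing subsequence starting at i. inc = [1, 2, 1, 3, 2, 3, 4, 1], dec = [3, 3, 1, 3, 2, 2, 2, 1].
max_i inc[i]+dec[i]−1 = 5, with one witness 2, 12, 15, 11, 0.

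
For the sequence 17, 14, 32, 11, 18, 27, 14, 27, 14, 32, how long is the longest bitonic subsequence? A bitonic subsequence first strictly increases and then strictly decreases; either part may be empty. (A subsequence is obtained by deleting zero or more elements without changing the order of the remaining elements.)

Let inc[i] be the LIS ending at i and dec[i] the longest strictly decreasing subsequence starting at i. inc = [1, 1, 2, 1, 2, 3, 2, 3, 2, 4], dec = [3, 2, 3, 1, 2, 2, 1, 2, 1, 1].
max_i inc[i]+dec[i]−1 = 4, with one witness 17, 32, 27, 14.

4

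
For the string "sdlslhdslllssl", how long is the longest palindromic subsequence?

9

Using dp[i][j] = 2 + dp[i+1][j−1] if the ends match, else max(dp[i+1][j], dp[i][j−1]):
dp[1][14] = 9. A witness is lsslllssl at positions 3,4,8,9,10,11,12,13,14.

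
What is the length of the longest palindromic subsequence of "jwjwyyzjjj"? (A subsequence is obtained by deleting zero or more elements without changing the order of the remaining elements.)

One longest palindromic subsequence is jjyyjj (positions 1,3,5,6,9,10); it reads the same forward and backward, and the interval DP gives dp[1][10] = 6.

6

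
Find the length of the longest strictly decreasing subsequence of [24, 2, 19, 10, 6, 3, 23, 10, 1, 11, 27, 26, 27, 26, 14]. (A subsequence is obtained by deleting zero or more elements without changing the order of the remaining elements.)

Let dp[i] be the longest decreasing subsequence ending at position i. Then dp = [1, 2, 2, 3, 4, 5, 2, 3, 6, 3, 1, 2, 1, 2, 3].
The maximum is 6; one witness is 24, 19, 10, 6, 3, 1 at positions 1,3,4,5,6,9.

6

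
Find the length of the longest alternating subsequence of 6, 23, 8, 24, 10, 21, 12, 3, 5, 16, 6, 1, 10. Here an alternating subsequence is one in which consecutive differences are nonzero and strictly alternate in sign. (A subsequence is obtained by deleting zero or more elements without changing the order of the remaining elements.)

10

A longest alternating subsequence is 6, 23, 8, 24, 10, 21, 12, 16, 6, 10 (positions 1,2,3,4,5,6,7,10,11,13); its 9 consecutive differences strictly alternate in sign, and length 10 is optimal.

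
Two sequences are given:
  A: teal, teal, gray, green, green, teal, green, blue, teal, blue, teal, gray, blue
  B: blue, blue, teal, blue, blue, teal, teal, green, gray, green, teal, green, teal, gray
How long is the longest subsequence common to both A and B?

8

A longest common subsequence is teal, teal, gray, green, teal, green, teal, gray (length 8); the LCS DP confirms no longer common subsequence exists.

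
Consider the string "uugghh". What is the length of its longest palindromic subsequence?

One longest palindromic subsequence is hh (positions 5,6); it reads the same forward and backward, and the interval DP gives dp[1][6] = 2.

2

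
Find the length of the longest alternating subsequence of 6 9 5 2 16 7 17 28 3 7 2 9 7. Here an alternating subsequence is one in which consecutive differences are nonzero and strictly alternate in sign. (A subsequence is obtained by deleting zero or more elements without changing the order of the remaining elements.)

Track the best alternating length ending on an up-step vs a down-step at each position: up/down = 1/1, 2/1, 1/3, 1/3, 4/1, 4/5, 6/1, 6/1, 4/7, 8/7, 1/9, 10/7, 10/11.
The maximum over both is 11; one such subsequence is 6, 9, 5, 16, 7, 17, 3, 7, 2, 9, 7.

11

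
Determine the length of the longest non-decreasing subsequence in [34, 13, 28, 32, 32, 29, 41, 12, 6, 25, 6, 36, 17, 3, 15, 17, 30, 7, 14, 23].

Let dp[i] be the longest non-decreasing subsequence ending at position i. Then dp = [1, 1, 2, 3, 4, 3, 5, 1, 1, 2, 2, 5, 3, 1, 3, 4, 5, 3, 4, 5].
The maximum is 5; one witness is 13, 28, 32, 32, 41 at positions 2,3,4,5,7.

5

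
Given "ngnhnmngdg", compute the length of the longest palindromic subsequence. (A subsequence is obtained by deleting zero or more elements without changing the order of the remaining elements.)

Using dp[i][j] = 2 + dp[i+1][j−1] if the ends match, else max(dp[i+1][j], dp[i][j−1]):
dp[1][10] = 5. A witness is gnmng at positions 2,5,6,7,10.

5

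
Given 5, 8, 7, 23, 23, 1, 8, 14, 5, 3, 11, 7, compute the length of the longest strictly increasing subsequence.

One longest increasing subsequence is 5, 7, 8, 14 (positions 1,3,7,8), of length 4; no longer one exists.

4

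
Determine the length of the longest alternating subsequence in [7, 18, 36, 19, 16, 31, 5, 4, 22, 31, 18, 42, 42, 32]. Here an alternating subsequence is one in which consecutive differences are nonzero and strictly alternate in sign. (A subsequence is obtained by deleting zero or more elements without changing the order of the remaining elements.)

9

A longest alternating subsequence is 7, 36, 19, 31, 5, 22, 18, 42, 32 (positions 1,3,4,6,7,9,11,12,14); its 8 consecutive differences strictly alternate in sign, and length 9 is optimal.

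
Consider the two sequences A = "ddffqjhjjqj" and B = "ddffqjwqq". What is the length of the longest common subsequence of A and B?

A longest common subsequence is ddffqjq (length 7); the LCS DP confirms no longer common subsequence exists.

7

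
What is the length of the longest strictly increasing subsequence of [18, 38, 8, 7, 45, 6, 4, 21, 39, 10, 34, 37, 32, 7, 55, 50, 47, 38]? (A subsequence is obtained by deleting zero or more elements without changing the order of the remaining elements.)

Let dp[i] be the longest increasing subsequence ending at position i. Then dp = [1, 2, 1, 1, 3, 1, 1, 2, 3, 2, 3, 4, 3, 2, 5, 5, 5, 5].
The maximum is 5; one witness is 18, 21, 34, 37, 55 at positions 1,8,11,12,15.

5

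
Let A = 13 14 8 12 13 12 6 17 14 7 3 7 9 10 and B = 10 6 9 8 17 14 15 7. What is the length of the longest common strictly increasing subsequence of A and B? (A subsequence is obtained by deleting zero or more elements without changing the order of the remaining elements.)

2

A longest common strictly increasing subsequence is 6, 9 (length 2); it appears in order in both A and B, and no longer such subsequence exists.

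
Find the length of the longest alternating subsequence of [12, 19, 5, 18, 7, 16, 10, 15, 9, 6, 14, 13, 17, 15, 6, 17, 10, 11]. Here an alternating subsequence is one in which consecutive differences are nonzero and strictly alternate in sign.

A longest alternating subsequence is 12, 19, 5, 18, 7, 16, 10, 15, 9, 14, 13, 17, 15, 17, 10, 11 (positions 1,2,3,4,5,6,7,8,9,11,12,13,14,16,17,18); its 15 consecutive differences strictly alternate in sign, and length 16 is optimal.

16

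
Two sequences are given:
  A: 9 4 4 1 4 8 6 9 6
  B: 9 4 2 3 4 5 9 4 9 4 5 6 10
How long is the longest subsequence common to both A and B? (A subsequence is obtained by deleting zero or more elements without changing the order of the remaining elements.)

6

Backtracking the LCS table gives one alignment: 9 (A1,B1) → 4 (A2,B2) → 4 (A3,B5) → 4 (A5,B8) → 9 (A8,B9) → 6 (A9,B12).
So the longest common subsequence has length 6.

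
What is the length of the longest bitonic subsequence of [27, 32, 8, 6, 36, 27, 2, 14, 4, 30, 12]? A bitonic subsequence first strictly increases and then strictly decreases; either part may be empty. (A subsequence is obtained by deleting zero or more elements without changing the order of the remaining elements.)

One longest bitonic subsequence is 27, 32, 36, 27, 14, 12 (positions 1,2,5,6,8,11): it rises to 36 then falls. Length 6 is optimal.

6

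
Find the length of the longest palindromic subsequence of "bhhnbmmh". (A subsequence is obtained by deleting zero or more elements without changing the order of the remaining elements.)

One longest palindromic subsequence is hmmh (positions 2,6,7,8); it reads the same forward and backward, and the interval DP gives dp[1][8] = 4.

4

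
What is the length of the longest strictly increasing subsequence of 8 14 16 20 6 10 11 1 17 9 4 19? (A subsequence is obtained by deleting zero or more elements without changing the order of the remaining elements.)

Let dp[i] be the longest increasing subsequence ending at position i. Then dp = [1, 2, 3, 4, 1, 2, 3, 1, 4, 2, 2, 5].
The maximum is 5; one witness is 8, 14, 16, 17, 19 at positions 1,2,3,9,12.

5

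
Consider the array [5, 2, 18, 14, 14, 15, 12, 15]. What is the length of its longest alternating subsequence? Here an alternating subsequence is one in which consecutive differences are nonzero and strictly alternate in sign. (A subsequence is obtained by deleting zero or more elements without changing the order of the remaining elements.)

7

A longest alternating subsequence is 5, 2, 18, 14, 15, 12, 15 (positions 1,2,3,4,6,7,8); its 6 consecutive differences strictly alternate in sign, and length 7 is optimal.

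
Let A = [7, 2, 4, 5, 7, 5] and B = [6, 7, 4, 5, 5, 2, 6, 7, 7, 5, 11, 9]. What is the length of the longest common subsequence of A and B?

5

Backtracking the LCS table gives one alignment: 7 (A1,B2) → 4 (A3,B3) → 5 (A4,B5) → 7 (A5,B9) → 5 (A6,B10).
So the longest common subsequence has length 5.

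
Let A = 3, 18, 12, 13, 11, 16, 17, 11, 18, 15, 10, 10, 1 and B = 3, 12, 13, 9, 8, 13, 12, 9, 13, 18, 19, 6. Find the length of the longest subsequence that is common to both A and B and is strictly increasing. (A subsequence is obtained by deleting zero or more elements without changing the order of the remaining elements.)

For each value that appears in both, track the longest common increasing run ending there.
The best achievable length is 4; one witness is 3, 12, 13, 18 (A-positions 1,3,4,9, B-positions 1,2,3,10).

4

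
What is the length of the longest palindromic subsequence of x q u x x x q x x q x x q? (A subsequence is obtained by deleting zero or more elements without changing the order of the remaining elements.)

One longest palindromic subsequence is qxxqxxqxxq (positions 2,4,5,7,8,9,10,11,12,13); it reads the same forward and backward, and the interval DP gives dp[1][13] = 10.

10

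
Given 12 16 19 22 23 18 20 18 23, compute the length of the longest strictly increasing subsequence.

5

One longest increasing subsequence is 12, 16, 19, 22, 23 (positions 1,2,3,4,5), of length 5; no longer one exists.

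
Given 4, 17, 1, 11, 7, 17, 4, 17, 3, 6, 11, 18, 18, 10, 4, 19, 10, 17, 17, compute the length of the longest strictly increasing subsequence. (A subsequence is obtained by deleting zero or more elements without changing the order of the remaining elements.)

One longest increasing subsequence is 1, 4, 6, 11, 18, 19 (positions 3,7,10,11,12,16), of length 6; no longer one exists.

6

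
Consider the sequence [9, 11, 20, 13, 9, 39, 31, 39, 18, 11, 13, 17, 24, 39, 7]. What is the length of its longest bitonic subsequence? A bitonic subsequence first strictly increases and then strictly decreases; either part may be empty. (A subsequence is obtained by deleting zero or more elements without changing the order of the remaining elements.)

One longest bitonic subsequence is 9, 11, 20, 39, 31, 18, 17, 7 (positions 1,2,3,6,7,9,12,15): it rises to 39 then falls. Length 8 is optimal.

8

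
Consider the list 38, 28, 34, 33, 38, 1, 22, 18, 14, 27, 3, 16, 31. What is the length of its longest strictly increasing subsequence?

Scanning left to right, the best length ending at each element is: 38→1, 28→1, 34→2, 33→2, 38→3, 1→1, 22→2, 18→2, 14→2, 27→3, 3→2, 16→3, 31→4.
So the longest increasing subsequence has length 4, e.g. 1, 22, 27, 31.

4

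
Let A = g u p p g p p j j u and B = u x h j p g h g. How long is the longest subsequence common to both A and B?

Backtracking the LCS table gives one alignment: u (A2,B1) → p (A3,B5) → g (A5,B8).
So the longest common subsequence has length 3.

3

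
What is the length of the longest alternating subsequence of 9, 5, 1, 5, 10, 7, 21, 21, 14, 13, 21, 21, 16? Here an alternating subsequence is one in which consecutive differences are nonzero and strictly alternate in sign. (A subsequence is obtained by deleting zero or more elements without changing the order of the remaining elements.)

8

Track the best alternating length ending on an up-step vs a down-step at each position: up/down = 1/1, 1/2, 1/2, 3/2, 3/1, 3/4, 5/1, 5/1, 5/6, 5/6, 7/1, 7/1, 7/8.
The maximum over both is 8; one such subsequence is 9, 5, 10, 7, 21, 14, 21, 16.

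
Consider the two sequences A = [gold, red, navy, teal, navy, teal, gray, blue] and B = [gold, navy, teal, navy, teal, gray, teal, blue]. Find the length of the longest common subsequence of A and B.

Backtracking the LCS table gives one alignment: gold (A1,B1) → navy (A3,B2) → teal (A4,B3) → navy (A5,B4) → teal (A6,B5) → gray (A7,B6) → blue (A8,B8).
So the longest common subsequence has length 7.

7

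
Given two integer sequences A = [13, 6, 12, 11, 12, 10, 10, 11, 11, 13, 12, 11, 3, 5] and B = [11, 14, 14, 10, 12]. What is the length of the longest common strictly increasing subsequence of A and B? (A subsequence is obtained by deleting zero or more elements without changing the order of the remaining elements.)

A longest common strictly increasing subsequence is 11, 12 (length 2); it appears in order in both A and B, and no longer such subsequence exists.

2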